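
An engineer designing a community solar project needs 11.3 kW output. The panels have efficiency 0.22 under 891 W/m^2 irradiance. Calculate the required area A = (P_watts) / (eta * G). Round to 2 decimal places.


Convert target power to watts: P = 11.3 * 1000 = 11300.0 W
Compute denominator: eta * G = 0.22 * 891 = 196.02
Required area A = P / (eta * G) = 11300.0 / 196.02
A = 57.65 m^2

57.65


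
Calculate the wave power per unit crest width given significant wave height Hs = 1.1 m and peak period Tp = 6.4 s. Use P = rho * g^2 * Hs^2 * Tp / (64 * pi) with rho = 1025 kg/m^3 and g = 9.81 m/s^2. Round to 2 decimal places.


Apply wave power formula:
  g^2 = 9.81^2 = 96.2361
  Hs^2 = 1.1^2 = 1.21
  Numerator = rho * g^2 * Hs^2 * Tp = 1025 * 96.2361 * 1.21 * 6.4 = 763883.67
  Denominator = 64 * pi = 201.0619
  P = 763883.67 / 201.0619 = 3799.25 W/m

3799.25


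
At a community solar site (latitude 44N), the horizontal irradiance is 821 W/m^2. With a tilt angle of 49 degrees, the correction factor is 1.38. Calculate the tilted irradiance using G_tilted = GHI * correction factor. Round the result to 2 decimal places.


Identify the given values:
  GHI = 821 W/m^2, tilt correction factor = 1.38
Apply the formula G_tilted = GHI * factor:
  G_tilted = 821 * 1.38
  G_tilted = 1132.98 W/m^2

1132.98


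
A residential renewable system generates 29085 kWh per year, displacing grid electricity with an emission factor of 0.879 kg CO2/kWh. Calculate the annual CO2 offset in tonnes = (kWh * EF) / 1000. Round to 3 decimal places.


CO2 offset in kg = generation * emission_factor
CO2 offset = 29085 * 0.879 = 25565.72 kg
Convert to tonnes:
  CO2 offset = 25565.72 / 1000 = 25.566 tonnes

25.566


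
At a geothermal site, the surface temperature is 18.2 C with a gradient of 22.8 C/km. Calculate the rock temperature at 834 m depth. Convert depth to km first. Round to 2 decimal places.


Convert depth to km: 834 / 1000 = 0.834 km
Temperature increase = gradient * depth_km = 22.8 * 0.834 = 19.02 C
Temperature at depth = T_surface + delta_T = 18.2 + 19.02
T = 37.22 C

37.22


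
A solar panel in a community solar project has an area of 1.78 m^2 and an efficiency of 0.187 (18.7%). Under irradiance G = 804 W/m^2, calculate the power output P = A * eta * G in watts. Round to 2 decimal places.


Use the solar power formula P = A * eta * G.
Given: A = 1.78 m^2, eta = 0.187, G = 804 W/m^2
P = 1.78 * 0.187 * 804
P = 267.62 W

267.62


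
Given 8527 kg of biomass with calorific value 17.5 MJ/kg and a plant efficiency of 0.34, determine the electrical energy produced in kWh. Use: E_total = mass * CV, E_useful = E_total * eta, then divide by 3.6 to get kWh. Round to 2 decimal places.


Total energy = mass * CV = 8527 * 17.5 = 149222.5 MJ
Useful energy = total * eta = 149222.5 * 0.34 = 50735.65 MJ
Convert to kWh: 50735.65 / 3.6
Useful energy = 14093.24 kWh

14093.24


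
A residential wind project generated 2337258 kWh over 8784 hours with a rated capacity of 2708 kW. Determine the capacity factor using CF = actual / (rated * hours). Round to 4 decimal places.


Capacity factor = actual output / maximum possible output
Maximum possible = rated * hours = 2708 * 8784 = 23787072 kWh
CF = 2337258 / 23787072
CF = 0.0983

0.0983


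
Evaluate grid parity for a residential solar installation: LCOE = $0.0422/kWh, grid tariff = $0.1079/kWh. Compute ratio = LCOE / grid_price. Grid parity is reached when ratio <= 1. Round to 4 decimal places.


Compare LCOE to grid price:
  LCOE = $0.0422/kWh, Grid price = $0.1079/kWh
  Ratio = LCOE / grid_price = 0.0422 / 0.1079 = 0.3911
  Grid parity achieved (ratio <= 1)? yes

0.3911


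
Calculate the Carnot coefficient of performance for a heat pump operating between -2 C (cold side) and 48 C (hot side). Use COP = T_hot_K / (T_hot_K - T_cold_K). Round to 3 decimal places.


Convert to Kelvin:
  T_hot = 48 + 273.15 = 321.15 K
  T_cold = -2 + 273.15 = 271.15 K
Apply Carnot COP formula:
  COP = T_hot_K / (T_hot_K - T_cold_K) = 321.15 / 50.0
  COP = 6.423

6.423


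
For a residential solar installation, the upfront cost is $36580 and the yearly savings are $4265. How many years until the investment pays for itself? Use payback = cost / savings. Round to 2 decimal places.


Simple payback period = initial cost / annual savings
Payback = 36580 / 4265
Payback = 8.58 years

8.58


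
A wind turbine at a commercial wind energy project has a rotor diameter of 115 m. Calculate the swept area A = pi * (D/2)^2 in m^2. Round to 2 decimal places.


Compute the rotor radius:
  r = D / 2 = 115 / 2 = 57.5 m
Calculate swept area:
  A = pi * r^2 = pi * 57.5^2
  A = 10386.89 m^2

10386.89


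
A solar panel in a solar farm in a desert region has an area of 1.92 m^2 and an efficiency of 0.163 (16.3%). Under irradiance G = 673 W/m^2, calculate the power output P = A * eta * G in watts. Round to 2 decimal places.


Use the solar power formula P = A * eta * G.
Given: A = 1.92 m^2, eta = 0.163, G = 673 W/m^2
P = 1.92 * 0.163 * 673
P = 210.62 W

210.62


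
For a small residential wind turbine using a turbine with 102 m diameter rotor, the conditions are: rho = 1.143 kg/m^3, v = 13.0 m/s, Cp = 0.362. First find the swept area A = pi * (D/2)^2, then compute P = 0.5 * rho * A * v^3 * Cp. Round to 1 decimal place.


Step 1 -- Compute swept area:
  A = pi * (D/2)^2 = pi * (102/2)^2 = 8171.28 m^2
Step 2 -- Apply wind power equation:
  P = 0.5 * rho * A * v^3 * Cp
  v^3 = 13.0^3 = 2197.0
  P = 0.5 * 1.143 * 8171.28 * 2197.0 * 0.362
  P = 3714027.3 W

3714027.3


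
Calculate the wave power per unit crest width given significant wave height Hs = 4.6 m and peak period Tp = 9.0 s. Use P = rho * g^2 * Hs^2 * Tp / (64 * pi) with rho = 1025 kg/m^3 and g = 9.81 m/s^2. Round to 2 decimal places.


Apply wave power formula:
  g^2 = 9.81^2 = 96.2361
  Hs^2 = 4.6^2 = 21.16
  Numerator = rho * g^2 * Hs^2 * Tp = 1025 * 96.2361 * 21.16 * 9.0 = 18785382.96
  Denominator = 64 * pi = 201.0619
  P = 18785382.96 / 201.0619 = 93430.83 W/m

93430.83


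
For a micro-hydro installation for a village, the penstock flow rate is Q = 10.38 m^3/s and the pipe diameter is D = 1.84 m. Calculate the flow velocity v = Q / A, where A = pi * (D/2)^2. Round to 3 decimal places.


Compute pipe cross-sectional area:
  A = pi * (D/2)^2 = pi * (1.84/2)^2 = 2.659 m^2
Calculate velocity:
  v = Q / A = 10.38 / 2.659
  v = 3.904 m/s

3.904


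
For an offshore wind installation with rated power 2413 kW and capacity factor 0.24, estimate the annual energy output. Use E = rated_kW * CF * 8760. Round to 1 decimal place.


Annual energy = rated_kW * capacity_factor * hours_per_year
Given: P_rated = 2413 kW, CF = 0.24, hours = 8760
E = 2413 * 0.24 * 8760
E = 5073091.2 kWh

5073091.2


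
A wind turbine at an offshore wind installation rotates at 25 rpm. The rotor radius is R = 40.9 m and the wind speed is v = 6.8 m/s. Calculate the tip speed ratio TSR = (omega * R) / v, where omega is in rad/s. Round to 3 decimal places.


Convert rotational speed to rad/s:
  omega = 25 * 2 * pi / 60 = 2.618 rad/s
Compute tip speed:
  v_tip = omega * R = 2.618 * 40.9 = 107.076 m/s
Tip speed ratio:
  TSR = v_tip / v_wind = 107.076 / 6.8 = 15.746

15.746


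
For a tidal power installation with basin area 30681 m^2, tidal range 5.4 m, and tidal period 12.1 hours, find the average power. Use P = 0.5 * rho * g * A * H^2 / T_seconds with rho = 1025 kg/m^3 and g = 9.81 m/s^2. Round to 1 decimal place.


Convert period to seconds: T = 12.1 * 3600 = 43560.0 s
H^2 = 5.4^2 = 29.16
P = 0.5 * rho * g * A * H^2 / T
P = 0.5 * 1025 * 9.81 * 30681 * 29.16 / 43560.0
P = 103260.0 W

103260.0


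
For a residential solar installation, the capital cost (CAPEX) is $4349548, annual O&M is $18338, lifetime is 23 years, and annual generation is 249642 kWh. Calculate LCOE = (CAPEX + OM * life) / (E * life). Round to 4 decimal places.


Total cost = CAPEX + OM * lifetime = 4349548 + 18338 * 23 = 4349548 + 421774 = 4771322
Total generation = annual * lifetime = 249642 * 23 = 5741766 kWh
LCOE = 4771322 / 5741766
LCOE = 0.8310 $/kWh

0.8310


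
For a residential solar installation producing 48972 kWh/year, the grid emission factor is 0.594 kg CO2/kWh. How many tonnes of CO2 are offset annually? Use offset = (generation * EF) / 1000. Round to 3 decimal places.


CO2 offset in kg = generation * emission_factor
CO2 offset = 48972 * 0.594 = 29089.37 kg
Convert to tonnes:
  CO2 offset = 29089.37 / 1000 = 29.089 tonnes

29.089


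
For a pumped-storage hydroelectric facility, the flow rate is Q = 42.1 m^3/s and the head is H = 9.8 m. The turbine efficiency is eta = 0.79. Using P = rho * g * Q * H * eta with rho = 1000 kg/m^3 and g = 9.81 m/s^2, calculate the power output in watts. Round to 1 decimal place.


Apply the hydropower formula P = rho * g * Q * H * eta
rho * g = 1000 * 9.81 = 9810.0
P = 9810.0 * 42.1 * 9.8 * 0.79
P = 3197453.7 W

3197453.7


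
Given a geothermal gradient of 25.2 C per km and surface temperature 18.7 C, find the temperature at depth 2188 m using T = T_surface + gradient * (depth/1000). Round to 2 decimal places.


Convert depth to km: 2188 / 1000 = 2.188 km
Temperature increase = gradient * depth_km = 25.2 * 2.188 = 55.14 C
Temperature at depth = T_surface + delta_T = 18.7 + 55.14
T = 73.84 C

73.84


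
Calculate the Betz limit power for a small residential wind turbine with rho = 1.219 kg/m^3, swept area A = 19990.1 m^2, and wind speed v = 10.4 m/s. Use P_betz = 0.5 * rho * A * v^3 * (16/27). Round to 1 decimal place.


The Betz coefficient Cp_max = 16/27 = 0.5926
v^3 = 10.4^3 = 1124.864
P_betz = 0.5 * rho * A * v^3 * Cp_max
P_betz = 0.5 * 1.219 * 19990.1 * 1124.864 * 0.5926
P_betz = 8121662.0 W

8121662.0


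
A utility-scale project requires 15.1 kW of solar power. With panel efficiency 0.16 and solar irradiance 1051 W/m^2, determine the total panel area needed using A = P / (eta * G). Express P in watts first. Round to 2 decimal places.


Convert target power to watts: P = 15.1 * 1000 = 15100.0 W
Compute denominator: eta * G = 0.16 * 1051 = 168.16
Required area A = P / (eta * G) = 15100.0 / 168.16
A = 89.80 m^2

89.80


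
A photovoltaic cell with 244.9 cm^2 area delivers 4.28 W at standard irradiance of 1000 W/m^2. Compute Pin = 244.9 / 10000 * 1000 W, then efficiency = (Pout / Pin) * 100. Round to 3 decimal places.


First compute the input power:
  Pin = area_cm2 / 10000 * G = 244.9 / 10000 * 1000 = 24.49 W
Then compute efficiency:
  Efficiency = (Pout / Pin) * 100 = (4.28 / 24.49) * 100
  Efficiency = 17.477%

17.477


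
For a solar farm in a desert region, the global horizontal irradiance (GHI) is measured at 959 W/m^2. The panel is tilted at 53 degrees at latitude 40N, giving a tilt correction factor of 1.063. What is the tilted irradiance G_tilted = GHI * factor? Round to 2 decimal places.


Identify the given values:
  GHI = 959 W/m^2, tilt correction factor = 1.063
Apply the formula G_tilted = GHI * factor:
  G_tilted = 959 * 1.063
  G_tilted = 1019.42 W/m^2

1019.42


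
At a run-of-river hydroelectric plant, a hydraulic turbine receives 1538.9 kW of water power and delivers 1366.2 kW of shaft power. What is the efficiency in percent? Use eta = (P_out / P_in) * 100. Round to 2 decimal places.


Turbine efficiency = (output power / input power) * 100
eta = (1366.2 / 1538.9) * 100
eta = 88.78%

88.78


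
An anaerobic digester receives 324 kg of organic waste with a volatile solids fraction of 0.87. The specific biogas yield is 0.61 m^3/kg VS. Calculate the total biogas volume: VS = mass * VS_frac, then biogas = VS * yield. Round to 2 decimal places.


Compute volatile solids:
  VS = mass * VS_fraction = 324 * 0.87 = 281.88 kg
Calculate biogas volume:
  Biogas = VS * specific_yield = 281.88 * 0.61
  Biogas = 171.95 m^3

171.95


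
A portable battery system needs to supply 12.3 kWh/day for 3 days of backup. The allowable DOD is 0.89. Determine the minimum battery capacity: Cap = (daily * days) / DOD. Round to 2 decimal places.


Total energy needed = daily * days = 12.3 * 3 = 36.9 kWh
Account for depth of discharge:
  Cap = total_energy / DOD = 36.9 / 0.89
  Cap = 41.46 kWh

41.46


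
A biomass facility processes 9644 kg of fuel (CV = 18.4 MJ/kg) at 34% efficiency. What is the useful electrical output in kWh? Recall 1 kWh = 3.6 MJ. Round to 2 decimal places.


Total energy = mass * CV = 9644 * 18.4 = 177449.6 MJ
Useful energy = total * eta = 177449.6 * 0.34 = 60332.86 MJ
Convert to kWh: 60332.86 / 3.6
Useful energy = 16759.13 kWh

16759.13


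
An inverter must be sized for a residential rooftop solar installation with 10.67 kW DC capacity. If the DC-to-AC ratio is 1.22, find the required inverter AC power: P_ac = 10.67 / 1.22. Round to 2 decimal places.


The inverter AC capacity is determined by the DC/AC ratio.
Given: P_dc = 10.67 kW, DC/AC ratio = 1.22
P_ac = P_dc / ratio = 10.67 / 1.22
P_ac = 8.75 kW

8.75


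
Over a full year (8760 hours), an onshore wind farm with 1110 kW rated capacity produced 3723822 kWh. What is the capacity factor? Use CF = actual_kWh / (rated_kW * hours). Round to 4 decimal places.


Capacity factor = actual output / maximum possible output
Maximum possible = rated * hours = 1110 * 8760 = 9723600 kWh
CF = 3723822 / 9723600
CF = 0.3830

0.3830


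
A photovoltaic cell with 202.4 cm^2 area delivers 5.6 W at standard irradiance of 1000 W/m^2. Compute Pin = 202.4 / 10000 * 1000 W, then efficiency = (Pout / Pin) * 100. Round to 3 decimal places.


First compute the input power:
  Pin = area_cm2 / 10000 * G = 202.4 / 10000 * 1000 = 20.24 W
Then compute efficiency:
  Efficiency = (Pout / Pin) * 100 = (5.6 / 20.24) * 100
  Efficiency = 27.668%

27.668


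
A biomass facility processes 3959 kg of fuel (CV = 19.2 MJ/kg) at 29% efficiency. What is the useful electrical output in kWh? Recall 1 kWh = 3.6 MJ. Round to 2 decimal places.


Total energy = mass * CV = 3959 * 19.2 = 76012.8 MJ
Useful energy = total * eta = 76012.8 * 0.29 = 22043.71 MJ
Convert to kWh: 22043.71 / 3.6
Useful energy = 6123.25 kWh

6123.25


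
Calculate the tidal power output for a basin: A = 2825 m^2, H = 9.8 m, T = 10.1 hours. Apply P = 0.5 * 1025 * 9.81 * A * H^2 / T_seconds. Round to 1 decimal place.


Convert period to seconds: T = 10.1 * 3600 = 36360.0 s
H^2 = 9.8^2 = 96.04
P = 0.5 * rho * g * A * H^2 / T
P = 0.5 * 1025 * 9.81 * 2825 * 96.04 / 36360.0
P = 37515.4 W

37515.4


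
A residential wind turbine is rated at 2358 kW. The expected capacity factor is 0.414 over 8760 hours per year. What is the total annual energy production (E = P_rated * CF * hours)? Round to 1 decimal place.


Annual energy = rated_kW * capacity_factor * hours_per_year
Given: P_rated = 2358 kW, CF = 0.414, hours = 8760
E = 2358 * 0.414 * 8760
E = 8551617.1 kWh

8551617.1


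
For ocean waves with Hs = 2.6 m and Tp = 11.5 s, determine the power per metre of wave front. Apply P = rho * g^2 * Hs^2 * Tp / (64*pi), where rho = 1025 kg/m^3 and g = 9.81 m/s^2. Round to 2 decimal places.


Apply wave power formula:
  g^2 = 9.81^2 = 96.2361
  Hs^2 = 2.6^2 = 6.76
  Numerator = rho * g^2 * Hs^2 * Tp = 1025 * 96.2361 * 6.76 * 11.5 = 7668429.27
  Denominator = 64 * pi = 201.0619
  P = 7668429.27 / 201.0619 = 38139.64 W/m

38139.64


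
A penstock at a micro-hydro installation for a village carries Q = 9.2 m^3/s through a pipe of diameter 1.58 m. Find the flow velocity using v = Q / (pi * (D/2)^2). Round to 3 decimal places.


Compute pipe cross-sectional area:
  A = pi * (D/2)^2 = pi * (1.58/2)^2 = 1.9607 m^2
Calculate velocity:
  v = Q / A = 9.2 / 1.9607
  v = 4.692 m/s

4.692


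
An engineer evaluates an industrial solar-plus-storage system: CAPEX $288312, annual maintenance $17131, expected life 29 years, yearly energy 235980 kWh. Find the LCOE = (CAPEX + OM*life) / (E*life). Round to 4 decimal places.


Total cost = CAPEX + OM * lifetime = 288312 + 17131 * 29 = 288312 + 496799 = 785111
Total generation = annual * lifetime = 235980 * 29 = 6843420 kWh
LCOE = 785111 / 6843420
LCOE = 0.1147 $/kWh

0.1147


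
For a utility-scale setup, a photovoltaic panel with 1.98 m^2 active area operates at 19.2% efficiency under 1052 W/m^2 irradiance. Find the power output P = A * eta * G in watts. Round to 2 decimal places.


Use the solar power formula P = A * eta * G.
Given: A = 1.98 m^2, eta = 0.192, G = 1052 W/m^2
P = 1.98 * 0.192 * 1052
P = 399.93 W

399.93


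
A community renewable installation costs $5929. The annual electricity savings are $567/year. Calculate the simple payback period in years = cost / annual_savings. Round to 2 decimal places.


Simple payback period = initial cost / annual savings
Payback = 5929 / 567
Payback = 10.46 years

10.46


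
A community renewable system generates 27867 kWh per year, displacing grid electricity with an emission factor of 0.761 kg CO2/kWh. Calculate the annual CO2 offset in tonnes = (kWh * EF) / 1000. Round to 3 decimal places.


CO2 offset in kg = generation * emission_factor
CO2 offset = 27867 * 0.761 = 21206.79 kg
Convert to tonnes:
  CO2 offset = 21206.79 / 1000 = 21.207 tonnes

21.207


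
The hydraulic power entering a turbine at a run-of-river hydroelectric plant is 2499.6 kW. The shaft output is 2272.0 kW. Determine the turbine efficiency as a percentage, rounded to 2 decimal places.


Turbine efficiency = (output power / input power) * 100
eta = (2272.0 / 2499.6) * 100
eta = 90.89%

90.89


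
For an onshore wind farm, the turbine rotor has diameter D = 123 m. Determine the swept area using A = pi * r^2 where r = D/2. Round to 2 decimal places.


Compute the rotor radius:
  r = D / 2 = 123 / 2 = 61.5 m
Calculate swept area:
  A = pi * r^2 = pi * 61.5^2
  A = 11882.29 m^2

11882.29


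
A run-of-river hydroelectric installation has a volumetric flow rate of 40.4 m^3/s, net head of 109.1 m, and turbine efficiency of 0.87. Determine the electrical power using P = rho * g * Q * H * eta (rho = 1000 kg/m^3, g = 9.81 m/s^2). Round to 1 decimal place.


Apply the hydropower formula P = rho * g * Q * H * eta
rho * g = 1000 * 9.81 = 9810.0
P = 9810.0 * 40.4 * 109.1 * 0.87
P = 37617885.1 W

37617885.1


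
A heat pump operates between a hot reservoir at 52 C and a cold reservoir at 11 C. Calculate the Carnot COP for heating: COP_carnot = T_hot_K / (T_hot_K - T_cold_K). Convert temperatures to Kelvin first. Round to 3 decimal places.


Convert to Kelvin:
  T_hot = 52 + 273.15 = 325.15 K
  T_cold = 11 + 273.15 = 284.15 K
Apply Carnot COP formula:
  COP = T_hot_K / (T_hot_K - T_cold_K) = 325.15 / 41.0
  COP = 7.930

7.930


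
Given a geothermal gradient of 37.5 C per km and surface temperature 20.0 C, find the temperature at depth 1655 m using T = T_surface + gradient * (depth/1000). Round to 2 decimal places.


Convert depth to km: 1655 / 1000 = 1.655 km
Temperature increase = gradient * depth_km = 37.5 * 1.655 = 62.06 C
Temperature at depth = T_surface + delta_T = 20.0 + 62.06
T = 82.06 C

82.06


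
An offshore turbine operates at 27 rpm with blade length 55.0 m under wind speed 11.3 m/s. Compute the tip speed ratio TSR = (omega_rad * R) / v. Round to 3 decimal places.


Convert rotational speed to rad/s:
  omega = 27 * 2 * pi / 60 = 2.8274 rad/s
Compute tip speed:
  v_tip = omega * R = 2.8274 * 55.0 = 155.509 m/s
Tip speed ratio:
  TSR = v_tip / v_wind = 155.509 / 11.3 = 13.762

13.762


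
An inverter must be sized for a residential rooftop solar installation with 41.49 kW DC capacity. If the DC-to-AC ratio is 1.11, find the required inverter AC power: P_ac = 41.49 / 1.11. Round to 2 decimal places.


The inverter AC capacity is determined by the DC/AC ratio.
Given: P_dc = 41.49 kW, DC/AC ratio = 1.11
P_ac = P_dc / ratio = 41.49 / 1.11
P_ac = 37.38 kW

37.38


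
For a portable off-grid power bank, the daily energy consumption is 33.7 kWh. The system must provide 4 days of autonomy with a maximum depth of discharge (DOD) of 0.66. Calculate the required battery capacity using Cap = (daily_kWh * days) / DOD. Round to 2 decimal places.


Total energy needed = daily * days = 33.7 * 4 = 134.8 kWh
Account for depth of discharge:
  Cap = total_energy / DOD = 134.8 / 0.66
  Cap = 204.24 kWh

204.24


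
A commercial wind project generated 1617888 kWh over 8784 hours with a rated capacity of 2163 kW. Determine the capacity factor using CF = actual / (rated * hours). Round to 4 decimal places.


Capacity factor = actual output / maximum possible output
Maximum possible = rated * hours = 2163 * 8784 = 18999792 kWh
CF = 1617888 / 18999792
CF = 0.0852

0.0852


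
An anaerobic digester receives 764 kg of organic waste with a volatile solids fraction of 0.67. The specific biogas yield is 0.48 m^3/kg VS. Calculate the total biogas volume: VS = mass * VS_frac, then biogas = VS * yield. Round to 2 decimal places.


Compute volatile solids:
  VS = mass * VS_fraction = 764 * 0.67 = 511.88 kg
Calculate biogas volume:
  Biogas = VS * specific_yield = 511.88 * 0.48
  Biogas = 245.70 m^3

245.70


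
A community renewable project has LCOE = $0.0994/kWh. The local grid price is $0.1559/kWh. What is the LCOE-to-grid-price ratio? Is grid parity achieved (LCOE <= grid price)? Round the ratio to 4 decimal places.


Compare LCOE to grid price:
  LCOE = $0.0994/kWh, Grid price = $0.1559/kWh
  Ratio = LCOE / grid_price = 0.0994 / 0.1559 = 0.6376
  Grid parity achieved (ratio <= 1)? yes

0.6376


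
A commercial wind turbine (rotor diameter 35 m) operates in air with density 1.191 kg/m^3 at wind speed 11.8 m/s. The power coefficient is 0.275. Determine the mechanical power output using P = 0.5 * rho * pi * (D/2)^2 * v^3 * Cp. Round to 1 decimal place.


Step 1 -- Compute swept area:
  A = pi * (D/2)^2 = pi * (35/2)^2 = 962.11 m^2
Step 2 -- Apply wind power equation:
  P = 0.5 * rho * A * v^3 * Cp
  v^3 = 11.8^3 = 1643.032
  P = 0.5 * 1.191 * 962.11 * 1643.032 * 0.275
  P = 258872.8 W

258872.8


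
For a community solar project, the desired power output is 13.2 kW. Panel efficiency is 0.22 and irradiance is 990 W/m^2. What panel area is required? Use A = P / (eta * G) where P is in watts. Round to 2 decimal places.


Convert target power to watts: P = 13.2 * 1000 = 13200.0 W
Compute denominator: eta * G = 0.22 * 990 = 217.8
Required area A = P / (eta * G) = 13200.0 / 217.8
A = 60.61 m^2

60.61


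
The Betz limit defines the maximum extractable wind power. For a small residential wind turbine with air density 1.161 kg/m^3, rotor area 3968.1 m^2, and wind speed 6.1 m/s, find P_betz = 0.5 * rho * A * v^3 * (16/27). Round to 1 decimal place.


The Betz coefficient Cp_max = 16/27 = 0.5926
v^3 = 6.1^3 = 226.981
P_betz = 0.5 * rho * A * v^3 * Cp_max
P_betz = 0.5 * 1.161 * 3968.1 * 226.981 * 0.5926
P_betz = 309835.1 W

309835.1


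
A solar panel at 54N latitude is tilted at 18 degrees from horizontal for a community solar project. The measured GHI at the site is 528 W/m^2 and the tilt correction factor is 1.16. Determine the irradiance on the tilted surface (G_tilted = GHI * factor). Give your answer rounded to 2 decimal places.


Identify the given values:
  GHI = 528 W/m^2, tilt correction factor = 1.16
Apply the formula G_tilted = GHI * factor:
  G_tilted = 528 * 1.16
  G_tilted = 612.48 W/m^2

612.48


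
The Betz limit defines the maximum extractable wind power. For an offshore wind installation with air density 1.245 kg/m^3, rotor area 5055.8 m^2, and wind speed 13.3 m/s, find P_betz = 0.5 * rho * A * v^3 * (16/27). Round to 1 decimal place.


The Betz coefficient Cp_max = 16/27 = 0.5926
v^3 = 13.3^3 = 2352.637
P_betz = 0.5 * rho * A * v^3 * Cp_max
P_betz = 0.5 * 1.245 * 5055.8 * 2352.637 * 0.5926
P_betz = 4387734.9 W

4387734.9


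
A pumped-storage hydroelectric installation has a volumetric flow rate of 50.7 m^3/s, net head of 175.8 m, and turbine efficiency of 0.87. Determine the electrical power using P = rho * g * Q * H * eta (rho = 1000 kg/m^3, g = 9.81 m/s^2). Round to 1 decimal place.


Apply the hydropower formula P = rho * g * Q * H * eta
rho * g = 1000 * 9.81 = 9810.0
P = 9810.0 * 50.7 * 175.8 * 0.87
P = 76070293.2 W

76070293.2


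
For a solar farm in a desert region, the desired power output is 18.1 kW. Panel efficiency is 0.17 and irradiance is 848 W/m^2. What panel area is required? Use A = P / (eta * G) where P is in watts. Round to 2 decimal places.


Convert target power to watts: P = 18.1 * 1000 = 18100.0 W
Compute denominator: eta * G = 0.17 * 848 = 144.16
Required area A = P / (eta * G) = 18100.0 / 144.16
A = 125.55 m^2

125.55


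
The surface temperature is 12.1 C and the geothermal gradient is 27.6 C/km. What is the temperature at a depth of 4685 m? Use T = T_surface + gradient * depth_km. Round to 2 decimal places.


Convert depth to km: 4685 / 1000 = 4.685 km
Temperature increase = gradient * depth_km = 27.6 * 4.685 = 129.31 C
Temperature at depth = T_surface + delta_T = 12.1 + 129.31
T = 141.41 C

141.41


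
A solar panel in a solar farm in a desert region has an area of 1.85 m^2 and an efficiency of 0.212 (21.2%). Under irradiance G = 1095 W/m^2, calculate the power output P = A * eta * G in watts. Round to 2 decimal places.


Use the solar power formula P = A * eta * G.
Given: A = 1.85 m^2, eta = 0.212, G = 1095 W/m^2
P = 1.85 * 0.212 * 1095
P = 429.46 W

429.46


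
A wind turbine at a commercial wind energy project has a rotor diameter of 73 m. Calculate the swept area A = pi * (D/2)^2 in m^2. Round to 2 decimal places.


Compute the rotor radius:
  r = D / 2 = 73 / 2 = 36.5 m
Calculate swept area:
  A = pi * r^2 = pi * 36.5^2
  A = 4185.39 m^2

4185.39


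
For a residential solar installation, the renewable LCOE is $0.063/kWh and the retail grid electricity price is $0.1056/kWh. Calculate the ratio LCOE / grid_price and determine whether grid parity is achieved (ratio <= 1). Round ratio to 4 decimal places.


Compare LCOE to grid price:
  LCOE = $0.063/kWh, Grid price = $0.1056/kWh
  Ratio = LCOE / grid_price = 0.063 / 0.1056 = 0.5966
  Grid parity achieved (ratio <= 1)? yes

0.5966


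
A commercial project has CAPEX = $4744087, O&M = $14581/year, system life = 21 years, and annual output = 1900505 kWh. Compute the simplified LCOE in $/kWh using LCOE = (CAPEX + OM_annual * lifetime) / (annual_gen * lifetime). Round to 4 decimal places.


Total cost = CAPEX + OM * lifetime = 4744087 + 14581 * 21 = 4744087 + 306201 = 5050288
Total generation = annual * lifetime = 1900505 * 21 = 39910605 kWh
LCOE = 5050288 / 39910605
LCOE = 0.1265 $/kWh

0.1265


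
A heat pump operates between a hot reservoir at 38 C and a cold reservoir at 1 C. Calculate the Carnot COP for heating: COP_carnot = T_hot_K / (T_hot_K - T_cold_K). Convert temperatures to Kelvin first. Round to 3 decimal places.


Convert to Kelvin:
  T_hot = 38 + 273.15 = 311.15 K
  T_cold = 1 + 273.15 = 274.15 K
Apply Carnot COP formula:
  COP = T_hot_K / (T_hot_K - T_cold_K) = 311.15 / 37.0
  COP = 8.409

8.409


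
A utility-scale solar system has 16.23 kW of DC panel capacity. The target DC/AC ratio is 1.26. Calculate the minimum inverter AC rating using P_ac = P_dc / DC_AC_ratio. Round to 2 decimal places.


The inverter AC capacity is determined by the DC/AC ratio.
Given: P_dc = 16.23 kW, DC/AC ratio = 1.26
P_ac = P_dc / ratio = 16.23 / 1.26
P_ac = 12.88 kW

12.88


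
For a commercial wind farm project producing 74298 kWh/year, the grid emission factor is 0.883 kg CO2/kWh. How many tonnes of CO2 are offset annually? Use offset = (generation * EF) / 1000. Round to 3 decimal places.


CO2 offset in kg = generation * emission_factor
CO2 offset = 74298 * 0.883 = 65605.13 kg
Convert to tonnes:
  CO2 offset = 65605.13 / 1000 = 65.605 tonnes

65.605


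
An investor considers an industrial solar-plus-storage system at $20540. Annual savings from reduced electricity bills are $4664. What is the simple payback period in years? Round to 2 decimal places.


Simple payback period = initial cost / annual savings
Payback = 20540 / 4664
Payback = 4.40 years

4.40


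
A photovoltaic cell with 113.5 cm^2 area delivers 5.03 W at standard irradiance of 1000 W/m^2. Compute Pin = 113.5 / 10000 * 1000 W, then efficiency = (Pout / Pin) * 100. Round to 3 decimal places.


First compute the input power:
  Pin = area_cm2 / 10000 * G = 113.5 / 10000 * 1000 = 11.35 W
Then compute efficiency:
  Efficiency = (Pout / Pin) * 100 = (5.03 / 11.35) * 100
  Efficiency = 44.317%

44.317


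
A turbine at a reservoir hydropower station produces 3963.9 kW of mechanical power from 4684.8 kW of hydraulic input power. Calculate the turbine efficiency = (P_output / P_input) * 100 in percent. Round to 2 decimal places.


Turbine efficiency = (output power / input power) * 100
eta = (3963.9 / 4684.8) * 100
eta = 84.61%

84.61


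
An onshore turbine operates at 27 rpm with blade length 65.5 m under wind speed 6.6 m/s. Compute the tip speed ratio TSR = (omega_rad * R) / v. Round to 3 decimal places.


Convert rotational speed to rad/s:
  omega = 27 * 2 * pi / 60 = 2.8274 rad/s
Compute tip speed:
  v_tip = omega * R = 2.8274 * 65.5 = 185.197 m/s
Tip speed ratio:
  TSR = v_tip / v_wind = 185.197 / 6.6 = 28.060

28.060


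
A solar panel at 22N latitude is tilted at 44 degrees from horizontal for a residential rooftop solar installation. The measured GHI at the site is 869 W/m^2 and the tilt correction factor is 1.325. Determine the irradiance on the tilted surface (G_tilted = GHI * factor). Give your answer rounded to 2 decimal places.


Identify the given values:
  GHI = 869 W/m^2, tilt correction factor = 1.325
Apply the formula G_tilted = GHI * factor:
  G_tilted = 869 * 1.325
  G_tilted = 1151.43 W/m^2

1151.43


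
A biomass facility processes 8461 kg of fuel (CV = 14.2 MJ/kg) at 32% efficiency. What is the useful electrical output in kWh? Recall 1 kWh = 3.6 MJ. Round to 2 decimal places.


Total energy = mass * CV = 8461 * 14.2 = 120146.2 MJ
Useful energy = total * eta = 120146.2 * 0.32 = 38446.78 MJ
Convert to kWh: 38446.78 / 3.6
Useful energy = 10679.66 kWh

10679.66


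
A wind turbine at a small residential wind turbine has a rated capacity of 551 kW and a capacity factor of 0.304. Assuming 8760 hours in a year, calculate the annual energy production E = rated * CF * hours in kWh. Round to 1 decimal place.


Annual energy = rated_kW * capacity_factor * hours_per_year
Given: P_rated = 551 kW, CF = 0.304, hours = 8760
E = 551 * 0.304 * 8760
E = 1467335.0 kWh

1467335.0


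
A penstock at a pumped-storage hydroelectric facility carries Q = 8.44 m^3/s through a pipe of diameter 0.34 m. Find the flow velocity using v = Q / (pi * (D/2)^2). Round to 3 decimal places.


Compute pipe cross-sectional area:
  A = pi * (D/2)^2 = pi * (0.34/2)^2 = 0.0908 m^2
Calculate velocity:
  v = Q / A = 8.44 / 0.0908
  v = 92.960 m/s

92.960


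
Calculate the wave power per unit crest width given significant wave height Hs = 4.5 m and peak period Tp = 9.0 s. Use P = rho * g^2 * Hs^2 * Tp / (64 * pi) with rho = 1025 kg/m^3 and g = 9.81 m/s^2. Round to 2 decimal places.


Apply wave power formula:
  g^2 = 9.81^2 = 96.2361
  Hs^2 = 4.5^2 = 20.25
  Numerator = rho * g^2 * Hs^2 * Tp = 1025 * 96.2361 * 20.25 * 9.0 = 17977504.96
  Denominator = 64 * pi = 201.0619
  P = 17977504.96 / 201.0619 = 89412.77 W/m

89412.77


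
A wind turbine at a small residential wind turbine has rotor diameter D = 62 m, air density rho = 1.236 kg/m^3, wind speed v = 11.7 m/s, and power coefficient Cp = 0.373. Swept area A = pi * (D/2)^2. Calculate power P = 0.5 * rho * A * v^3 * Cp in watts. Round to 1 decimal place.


Step 1 -- Compute swept area:
  A = pi * (D/2)^2 = pi * (62/2)^2 = 3019.07 m^2
Step 2 -- Apply wind power equation:
  P = 0.5 * rho * A * v^3 * Cp
  v^3 = 11.7^3 = 1601.613
  P = 0.5 * 1.236 * 3019.07 * 1601.613 * 0.373
  P = 1114623.4 W

1114623.4


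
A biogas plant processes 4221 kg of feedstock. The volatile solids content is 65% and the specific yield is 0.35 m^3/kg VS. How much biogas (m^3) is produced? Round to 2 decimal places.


Compute volatile solids:
  VS = mass * VS_fraction = 4221 * 0.65 = 2743.65 kg
Calculate biogas volume:
  Biogas = VS * specific_yield = 2743.65 * 0.35
  Biogas = 960.28 m^3

960.28


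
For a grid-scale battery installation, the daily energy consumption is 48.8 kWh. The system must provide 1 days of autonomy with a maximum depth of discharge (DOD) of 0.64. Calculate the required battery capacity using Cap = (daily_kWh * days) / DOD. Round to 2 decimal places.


Total energy needed = daily * days = 48.8 * 1 = 48.8 kWh
Account for depth of discharge:
  Cap = total_energy / DOD = 48.8 / 0.64
  Cap = 76.25 kWh

76.25


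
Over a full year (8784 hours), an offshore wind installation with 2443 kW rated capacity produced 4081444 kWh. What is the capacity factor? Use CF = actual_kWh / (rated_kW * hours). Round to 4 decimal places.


Capacity factor = actual output / maximum possible output
Maximum possible = rated * hours = 2443 * 8784 = 21459312 kWh
CF = 4081444 / 21459312
CF = 0.1902

0.1902


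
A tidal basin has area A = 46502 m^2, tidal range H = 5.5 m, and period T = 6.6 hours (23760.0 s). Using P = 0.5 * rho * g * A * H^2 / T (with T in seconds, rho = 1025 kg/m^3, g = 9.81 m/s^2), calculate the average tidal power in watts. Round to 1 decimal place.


Convert period to seconds: T = 6.6 * 3600 = 23760.0 s
H^2 = 5.5^2 = 30.25
P = 0.5 * rho * g * A * H^2 / T
P = 0.5 * 1025 * 9.81 * 46502 * 30.25 / 23760.0
P = 297655.2 W

297655.2


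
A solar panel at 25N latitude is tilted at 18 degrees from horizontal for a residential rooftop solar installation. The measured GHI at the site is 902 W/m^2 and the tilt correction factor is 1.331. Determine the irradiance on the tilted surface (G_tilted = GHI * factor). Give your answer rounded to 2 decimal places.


Identify the given values:
  GHI = 902 W/m^2, tilt correction factor = 1.331
Apply the formula G_tilted = GHI * factor:
  G_tilted = 902 * 1.331
  G_tilted = 1200.56 W/m^2

1200.56


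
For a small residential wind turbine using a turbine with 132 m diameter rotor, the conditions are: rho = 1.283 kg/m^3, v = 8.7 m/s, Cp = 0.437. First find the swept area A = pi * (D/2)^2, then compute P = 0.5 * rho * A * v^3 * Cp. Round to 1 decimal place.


Step 1 -- Compute swept area:
  A = pi * (D/2)^2 = pi * (132/2)^2 = 13684.78 m^2
Step 2 -- Apply wind power equation:
  P = 0.5 * rho * A * v^3 * Cp
  v^3 = 8.7^3 = 658.503
  P = 0.5 * 1.283 * 13684.78 * 658.503 * 0.437
  P = 2526234.1 W

2526234.1


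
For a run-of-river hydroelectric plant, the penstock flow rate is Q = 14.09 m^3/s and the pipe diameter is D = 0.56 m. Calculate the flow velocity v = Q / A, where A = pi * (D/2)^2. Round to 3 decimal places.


Compute pipe cross-sectional area:
  A = pi * (D/2)^2 = pi * (0.56/2)^2 = 0.2463 m^2
Calculate velocity:
  v = Q / A = 14.09 / 0.2463
  v = 57.206 m/s

57.206


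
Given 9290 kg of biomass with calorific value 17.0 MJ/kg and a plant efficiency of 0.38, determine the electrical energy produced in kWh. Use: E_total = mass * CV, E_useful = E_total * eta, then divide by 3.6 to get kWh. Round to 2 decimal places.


Total energy = mass * CV = 9290 * 17.0 = 157930.0 MJ
Useful energy = total * eta = 157930.0 * 0.38 = 60013.4 MJ
Convert to kWh: 60013.4 / 3.6
Useful energy = 16670.39 kWh

16670.39


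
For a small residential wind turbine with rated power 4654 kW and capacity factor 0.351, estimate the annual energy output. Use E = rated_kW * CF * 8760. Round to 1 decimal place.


Annual energy = rated_kW * capacity_factor * hours_per_year
Given: P_rated = 4654 kW, CF = 0.351, hours = 8760
E = 4654 * 0.351 * 8760
E = 14309933.0 kWh

14309933.0


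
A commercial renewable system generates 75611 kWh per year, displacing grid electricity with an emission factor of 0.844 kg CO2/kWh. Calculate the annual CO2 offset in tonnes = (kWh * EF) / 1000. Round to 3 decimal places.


CO2 offset in kg = generation * emission_factor
CO2 offset = 75611 * 0.844 = 63815.68 kg
Convert to tonnes:
  CO2 offset = 63815.68 / 1000 = 63.816 tonnes

63.816


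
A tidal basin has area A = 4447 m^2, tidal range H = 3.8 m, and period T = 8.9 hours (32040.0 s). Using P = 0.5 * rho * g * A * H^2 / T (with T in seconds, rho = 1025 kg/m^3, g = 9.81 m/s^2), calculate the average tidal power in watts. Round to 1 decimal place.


Convert period to seconds: T = 8.9 * 3600 = 32040.0 s
H^2 = 3.8^2 = 14.44
P = 0.5 * rho * g * A * H^2 / T
P = 0.5 * 1025 * 9.81 * 4447 * 14.44 / 32040.0
P = 10076.4 W

10076.4


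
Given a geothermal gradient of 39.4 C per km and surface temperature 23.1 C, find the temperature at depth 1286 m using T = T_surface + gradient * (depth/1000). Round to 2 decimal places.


Convert depth to km: 1286 / 1000 = 1.286 km
Temperature increase = gradient * depth_km = 39.4 * 1.286 = 50.67 C
Temperature at depth = T_surface + delta_T = 23.1 + 50.67
T = 73.77 C

73.77


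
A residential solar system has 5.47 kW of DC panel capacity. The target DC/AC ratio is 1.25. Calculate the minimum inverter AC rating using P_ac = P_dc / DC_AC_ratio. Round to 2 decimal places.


The inverter AC capacity is determined by the DC/AC ratio.
Given: P_dc = 5.47 kW, DC/AC ratio = 1.25
P_ac = P_dc / ratio = 5.47 / 1.25
P_ac = 4.38 kW

4.38


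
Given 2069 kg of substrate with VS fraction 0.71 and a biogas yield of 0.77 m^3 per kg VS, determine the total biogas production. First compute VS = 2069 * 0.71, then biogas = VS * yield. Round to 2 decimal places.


Compute volatile solids:
  VS = mass * VS_fraction = 2069 * 0.71 = 1468.99 kg
Calculate biogas volume:
  Biogas = VS * specific_yield = 1468.99 * 0.77
  Biogas = 1131.12 m^3

1131.12


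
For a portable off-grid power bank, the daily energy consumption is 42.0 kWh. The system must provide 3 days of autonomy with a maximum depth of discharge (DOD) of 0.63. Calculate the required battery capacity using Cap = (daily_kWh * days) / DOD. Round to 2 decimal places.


Total energy needed = daily * days = 42.0 * 3 = 126.0 kWh
Account for depth of discharge:
  Cap = total_energy / DOD = 126.0 / 0.63
  Cap = 200.00 kWh

200.00


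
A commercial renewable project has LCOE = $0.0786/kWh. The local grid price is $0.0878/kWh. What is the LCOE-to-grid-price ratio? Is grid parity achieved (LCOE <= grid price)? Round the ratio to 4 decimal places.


Compare LCOE to grid price:
  LCOE = $0.0786/kWh, Grid price = $0.0878/kWh
  Ratio = LCOE / grid_price = 0.0786 / 0.0878 = 0.8952
  Grid parity achieved (ratio <= 1)? yes

0.8952


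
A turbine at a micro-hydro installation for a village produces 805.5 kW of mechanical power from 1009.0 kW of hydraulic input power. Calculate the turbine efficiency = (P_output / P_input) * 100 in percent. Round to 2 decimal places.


Turbine efficiency = (output power / input power) * 100
eta = (805.5 / 1009.0) * 100
eta = 79.83%

79.83


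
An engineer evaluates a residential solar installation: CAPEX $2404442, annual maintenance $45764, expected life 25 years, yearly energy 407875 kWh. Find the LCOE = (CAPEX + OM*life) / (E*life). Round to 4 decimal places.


Total cost = CAPEX + OM * lifetime = 2404442 + 45764 * 25 = 2404442 + 1144100 = 3548542
Total generation = annual * lifetime = 407875 * 25 = 10196875 kWh
LCOE = 3548542 / 10196875
LCOE = 0.3480 $/kWh

0.3480


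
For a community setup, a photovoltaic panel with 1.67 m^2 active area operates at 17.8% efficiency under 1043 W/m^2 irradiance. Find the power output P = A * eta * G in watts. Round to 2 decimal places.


Use the solar power formula P = A * eta * G.
Given: A = 1.67 m^2, eta = 0.178, G = 1043 W/m^2
P = 1.67 * 0.178 * 1043
P = 310.04 W

310.04


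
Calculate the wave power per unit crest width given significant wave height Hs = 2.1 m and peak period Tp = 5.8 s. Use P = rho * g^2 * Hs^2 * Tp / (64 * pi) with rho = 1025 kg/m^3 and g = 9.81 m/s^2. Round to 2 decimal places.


Apply wave power formula:
  g^2 = 9.81^2 = 96.2361
  Hs^2 = 2.1^2 = 4.41
  Numerator = rho * g^2 * Hs^2 * Tp = 1025 * 96.2361 * 4.41 * 5.8 = 2523065.14
  Denominator = 64 * pi = 201.0619
  P = 2523065.14 / 201.0619 = 12548.70 W/m

12548.70
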